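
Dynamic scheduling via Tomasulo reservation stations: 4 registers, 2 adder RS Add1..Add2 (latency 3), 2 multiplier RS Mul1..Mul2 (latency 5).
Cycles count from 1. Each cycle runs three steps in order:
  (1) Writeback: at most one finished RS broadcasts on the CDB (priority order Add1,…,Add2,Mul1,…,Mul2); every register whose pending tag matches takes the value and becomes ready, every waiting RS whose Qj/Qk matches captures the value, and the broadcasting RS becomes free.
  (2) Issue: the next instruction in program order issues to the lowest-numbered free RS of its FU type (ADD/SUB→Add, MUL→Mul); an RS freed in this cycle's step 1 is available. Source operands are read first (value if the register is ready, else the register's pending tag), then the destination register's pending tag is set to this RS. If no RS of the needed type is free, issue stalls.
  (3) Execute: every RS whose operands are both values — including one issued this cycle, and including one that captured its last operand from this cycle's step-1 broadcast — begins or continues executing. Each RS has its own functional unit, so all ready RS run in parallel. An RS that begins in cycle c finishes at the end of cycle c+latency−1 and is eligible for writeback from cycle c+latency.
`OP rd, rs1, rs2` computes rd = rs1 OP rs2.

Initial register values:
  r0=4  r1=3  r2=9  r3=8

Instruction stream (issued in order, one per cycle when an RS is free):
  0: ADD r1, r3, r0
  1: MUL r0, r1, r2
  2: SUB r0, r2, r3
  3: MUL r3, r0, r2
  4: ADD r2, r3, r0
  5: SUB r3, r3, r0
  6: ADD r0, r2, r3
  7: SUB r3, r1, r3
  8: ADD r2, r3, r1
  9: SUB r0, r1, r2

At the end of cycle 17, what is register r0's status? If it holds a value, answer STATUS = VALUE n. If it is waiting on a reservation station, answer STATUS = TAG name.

STATUS = TAG Add1

cycle 1: issue ADD r1<-Add1 // r0:4,r1:Add1,r2:9,r3:8
cycle 2: issue MUL r0<-Mul1 // r0:Mul1,r1:Add1,r2:9,r3:8
cycle 3: issue SUB r0<-Add2 // r0:Add2,r1:Add1,r2:9,r3:8
cycle 4: CDB Add1=12; issue MUL r3<-Mul2 // r0:Add2,r1:12,r2:9,r3:Mul2
cycle 5: issue ADD r2<-Add1 // r0:Add2,r1:12,r2:Add1,r3:Mul2
cycle 6: CDB Add2=1; issue SUB r3<-Add2 // r0:1,r1:12,r2:Add1,r3:Add2
cycle 7: stall // r0:1,r1:12,r2:Add1,r3:Add2
cycle 8: stall // r0:1,r1:12,r2:Add1,r3:Add2
cycle 9: CDB Mul1=108; stall // r0:1,r1:12,r2:Add1,r3:Add2
cycle 10: stall // r0:1,r1:12,r2:Add1,r3:Add2
cycle 11: CDB Mul2=9; stall // r0:1,r1:12,r2:Add1,r3:Add2
cycle 12: stall // r0:1,r1:12,r2:Add1,r3:Add2
cycle 13: stall // r0:1,r1:12,r2:Add1,r3:Add2
cycle 14: CDB Add1=10; issue ADD r0<-Add1 // r0:Add1,r1:12,r2:10,r3:Add2
cycle 15: CDB Add2=8; issue SUB r3<-Add2 // r0:Add1,r1:12,r2:10,r3:Add2
cycle 16: stall // r0:Add1,r1:12,r2:10,r3:Add2
cycle 17: stall // r0:Add1,r1:12,r2:10,r3:Add2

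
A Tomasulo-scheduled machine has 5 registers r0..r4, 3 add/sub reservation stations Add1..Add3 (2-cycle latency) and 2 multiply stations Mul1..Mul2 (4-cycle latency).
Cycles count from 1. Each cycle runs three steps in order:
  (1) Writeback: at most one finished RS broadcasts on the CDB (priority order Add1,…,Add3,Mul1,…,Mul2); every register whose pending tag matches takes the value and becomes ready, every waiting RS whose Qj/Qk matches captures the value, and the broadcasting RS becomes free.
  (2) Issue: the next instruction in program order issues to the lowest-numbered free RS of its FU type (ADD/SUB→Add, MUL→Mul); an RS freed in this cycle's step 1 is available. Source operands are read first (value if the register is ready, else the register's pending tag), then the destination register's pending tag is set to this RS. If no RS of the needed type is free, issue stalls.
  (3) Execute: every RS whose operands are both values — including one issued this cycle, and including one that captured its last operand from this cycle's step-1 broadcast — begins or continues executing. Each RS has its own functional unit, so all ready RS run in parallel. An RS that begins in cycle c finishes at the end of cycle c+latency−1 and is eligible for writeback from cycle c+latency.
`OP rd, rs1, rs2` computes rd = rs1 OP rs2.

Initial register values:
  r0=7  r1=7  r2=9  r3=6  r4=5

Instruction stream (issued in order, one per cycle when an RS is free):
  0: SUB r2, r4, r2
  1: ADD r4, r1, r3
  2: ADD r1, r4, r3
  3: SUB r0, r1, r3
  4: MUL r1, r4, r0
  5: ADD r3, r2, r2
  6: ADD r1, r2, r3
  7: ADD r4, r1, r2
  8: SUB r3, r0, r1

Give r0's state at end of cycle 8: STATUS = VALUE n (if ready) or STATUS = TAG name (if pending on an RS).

cycle 1: issue SUB r2<-Add1 // r0:7,r1:7,r2:Add1,r3:6,r4:5
cycle 2: issue ADD r4<-Add2 // r0:7,r1:7,r2:Add1,r3:6,r4:Add2
cycle 3: CDB Add1=-4; issue ADD r1<-Add1 // r0:7,r1:Add1,r2:-4,r3:6,r4:Add2
cycle 4: CDB Add2=13; issue SUB r0<-Add2 // r0:Add2,r1:Add1,r2:-4,r3:6,r4:13
cycle 5: issue MUL r1<-Mul1 // r0:Add2,r1:Mul1,r2:-4,r3:6,r4:13
cycle 6: CDB Add1=19; issue ADD r3<-Add1 // r0:Add2,r1:Mul1,r2:-4,r3:Add1,r4:13
cycle 7: issue ADD r1<-Add3 // r0:Add2,r1:Add3,r2:-4,r3:Add1,r4:13
cycle 8: CDB Add1=-8; issue ADD r4<-Add1 // r0:Add2,r1:Add3,r2:-4,r3:-8,r4:Add1

STATUS = TAG Add2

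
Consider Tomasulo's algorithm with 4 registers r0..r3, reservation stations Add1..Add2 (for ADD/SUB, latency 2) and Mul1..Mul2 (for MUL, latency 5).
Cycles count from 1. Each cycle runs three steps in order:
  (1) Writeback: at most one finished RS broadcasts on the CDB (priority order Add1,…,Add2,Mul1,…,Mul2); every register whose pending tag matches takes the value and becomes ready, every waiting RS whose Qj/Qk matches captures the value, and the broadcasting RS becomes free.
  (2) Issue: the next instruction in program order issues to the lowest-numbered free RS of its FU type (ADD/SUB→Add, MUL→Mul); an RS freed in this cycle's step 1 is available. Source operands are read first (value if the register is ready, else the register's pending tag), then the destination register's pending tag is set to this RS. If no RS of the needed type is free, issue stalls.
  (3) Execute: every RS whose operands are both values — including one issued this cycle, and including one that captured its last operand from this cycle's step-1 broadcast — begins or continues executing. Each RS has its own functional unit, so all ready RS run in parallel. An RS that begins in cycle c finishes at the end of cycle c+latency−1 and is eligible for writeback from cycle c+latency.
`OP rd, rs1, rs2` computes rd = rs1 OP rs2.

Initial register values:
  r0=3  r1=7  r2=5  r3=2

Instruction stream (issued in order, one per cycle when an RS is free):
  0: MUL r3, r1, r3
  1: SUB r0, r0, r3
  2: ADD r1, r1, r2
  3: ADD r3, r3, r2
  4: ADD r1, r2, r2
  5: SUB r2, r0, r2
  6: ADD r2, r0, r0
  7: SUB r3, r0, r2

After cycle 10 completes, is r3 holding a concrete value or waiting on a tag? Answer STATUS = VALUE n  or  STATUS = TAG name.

STATUS = VALUE 19

  c1: issue MUL r3<-Mul1  regs: r0:3,r1:7,r2:5,r3:Mul1
  c2: issue SUB r0<-Add1  regs: r0:Add1,r1:7,r2:5,r3:Mul1
  c3: issue ADD r1<-Add2  regs: r0:Add1,r1:Add2,r2:5,r3:Mul1
  c4: stall  regs: r0:Add1,r1:Add2,r2:5,r3:Mul1
  c5: CDB Add2=12; issue ADD r3<-Add2  regs: r0:Add1,r1:12,r2:5,r3:Add2
  c6: CDB Mul1=14; stall  regs: r0:Add1,r1:12,r2:5,r3:Add2
  c7: stall  regs: r0:Add1,r1:12,r2:5,r3:Add2
  c8: CDB Add1=-11; issue ADD r1<-Add1  regs: r0:-11,r1:Add1,r2:5,r3:Add2
  c9: CDB Add2=19; issue SUB r2<-Add2  regs: r0:-11,r1:Add1,r2:Add2,r3:19
  c10: CDB Add1=10; issue ADD r2<-Add1  regs: r0:-11,r1:10,r2:Add1,r3:19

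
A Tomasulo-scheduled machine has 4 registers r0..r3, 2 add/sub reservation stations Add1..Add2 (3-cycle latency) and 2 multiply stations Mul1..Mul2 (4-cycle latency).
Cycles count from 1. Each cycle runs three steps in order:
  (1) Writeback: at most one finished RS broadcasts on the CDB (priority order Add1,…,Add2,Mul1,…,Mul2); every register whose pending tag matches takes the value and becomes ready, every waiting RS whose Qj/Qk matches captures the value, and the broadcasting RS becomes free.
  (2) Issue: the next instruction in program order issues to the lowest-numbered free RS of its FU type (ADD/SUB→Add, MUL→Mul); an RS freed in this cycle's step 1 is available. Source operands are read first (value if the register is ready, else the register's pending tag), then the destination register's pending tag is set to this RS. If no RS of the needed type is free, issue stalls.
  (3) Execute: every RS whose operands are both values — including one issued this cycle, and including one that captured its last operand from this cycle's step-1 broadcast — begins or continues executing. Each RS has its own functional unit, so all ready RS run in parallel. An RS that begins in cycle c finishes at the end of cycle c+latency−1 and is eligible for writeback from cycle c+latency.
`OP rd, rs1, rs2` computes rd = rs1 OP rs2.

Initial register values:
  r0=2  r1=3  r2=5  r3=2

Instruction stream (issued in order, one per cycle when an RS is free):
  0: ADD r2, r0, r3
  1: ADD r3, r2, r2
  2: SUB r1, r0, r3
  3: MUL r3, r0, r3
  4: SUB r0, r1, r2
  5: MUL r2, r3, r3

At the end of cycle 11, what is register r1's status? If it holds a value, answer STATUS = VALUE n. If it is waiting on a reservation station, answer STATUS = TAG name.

STATUS = VALUE -6

  c1: issue ADD r2<-Add1  regs: r0:2,r1:3,r2:Add1,r3:2
  c2: issue ADD r3<-Add2  regs: r0:2,r1:3,r2:Add1,r3:Add2
  c3: stall  regs: r0:2,r1:3,r2:Add1,r3:Add2
  c4: CDB Add1=4; issue SUB r1<-Add1  regs: r0:2,r1:Add1,r2:4,r3:Add2
  c5: issue MUL r3<-Mul1  regs: r0:2,r1:Add1,r2:4,r3:Mul1
  c6: stall  regs: r0:2,r1:Add1,r2:4,r3:Mul1
  c7: CDB Add2=8; issue SUB r0<-Add2  regs: r0:Add2,r1:Add1,r2:4,r3:Mul1
  c8: issue MUL r2<-Mul2  regs: r0:Add2,r1:Add1,r2:Mul2,r3:Mul1
  c9: -  regs: r0:Add2,r1:Add1,r2:Mul2,r3:Mul1
  c10: CDB Add1=-6  regs: r0:Add2,r1:-6,r2:Mul2,r3:Mul1
  c11: CDB Mul1=16  regs: r0:Add2,r1:-6,r2:Mul2,r3:16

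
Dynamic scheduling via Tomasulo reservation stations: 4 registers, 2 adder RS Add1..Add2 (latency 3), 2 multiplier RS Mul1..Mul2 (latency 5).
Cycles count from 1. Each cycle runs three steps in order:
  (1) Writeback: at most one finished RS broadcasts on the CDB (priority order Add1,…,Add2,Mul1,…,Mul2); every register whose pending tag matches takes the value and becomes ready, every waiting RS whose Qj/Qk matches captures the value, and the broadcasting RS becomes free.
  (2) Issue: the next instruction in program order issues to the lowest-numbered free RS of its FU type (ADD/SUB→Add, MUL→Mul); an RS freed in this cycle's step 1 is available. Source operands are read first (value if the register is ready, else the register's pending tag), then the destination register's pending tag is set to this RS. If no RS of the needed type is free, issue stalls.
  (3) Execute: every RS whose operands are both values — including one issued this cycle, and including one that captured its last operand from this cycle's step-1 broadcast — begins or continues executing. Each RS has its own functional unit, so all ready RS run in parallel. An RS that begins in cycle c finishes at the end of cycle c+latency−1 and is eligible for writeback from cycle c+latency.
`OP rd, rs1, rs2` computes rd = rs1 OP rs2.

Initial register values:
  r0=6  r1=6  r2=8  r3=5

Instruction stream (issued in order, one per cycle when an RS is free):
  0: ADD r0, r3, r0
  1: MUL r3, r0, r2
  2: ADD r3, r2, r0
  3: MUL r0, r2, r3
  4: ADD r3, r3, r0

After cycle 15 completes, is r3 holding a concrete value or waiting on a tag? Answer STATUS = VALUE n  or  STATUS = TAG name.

c1: issue ADD r0<-Add1 | r0:Add1,r1:6,r2:8,r3:5
c2: issue MUL r3<-Mul1 | r0:Add1,r1:6,r2:8,r3:Mul1
c3: issue ADD r3<-Add2 | r0:Add1,r1:6,r2:8,r3:Add2
c4: CDB Add1=11; issue MUL r0<-Mul2 | r0:Mul2,r1:6,r2:8,r3:Add2
c5: issue ADD r3<-Add1 | r0:Mul2,r1:6,r2:8,r3:Add1
c6: - | r0:Mul2,r1:6,r2:8,r3:Add1
c7: CDB Add2=19 | r0:Mul2,r1:6,r2:8,r3:Add1
c8: - | r0:Mul2,r1:6,r2:8,r3:Add1
c9: CDB Mul1=88 | r0:Mul2,r1:6,r2:8,r3:Add1
c10: - | r0:Mul2,r1:6,r2:8,r3:Add1
c11: - | r0:Mul2,r1:6,r2:8,r3:Add1
c12: CDB Mul2=152 | r0:152,r1:6,r2:8,r3:Add1
c13: - | r0:152,r1:6,r2:8,r3:Add1
c14: - | r0:152,r1:6,r2:8,r3:Add1
c15: CDB Add1=171 | r0:152,r1:6,r2:8,r3:171

STATUS = VALUE 171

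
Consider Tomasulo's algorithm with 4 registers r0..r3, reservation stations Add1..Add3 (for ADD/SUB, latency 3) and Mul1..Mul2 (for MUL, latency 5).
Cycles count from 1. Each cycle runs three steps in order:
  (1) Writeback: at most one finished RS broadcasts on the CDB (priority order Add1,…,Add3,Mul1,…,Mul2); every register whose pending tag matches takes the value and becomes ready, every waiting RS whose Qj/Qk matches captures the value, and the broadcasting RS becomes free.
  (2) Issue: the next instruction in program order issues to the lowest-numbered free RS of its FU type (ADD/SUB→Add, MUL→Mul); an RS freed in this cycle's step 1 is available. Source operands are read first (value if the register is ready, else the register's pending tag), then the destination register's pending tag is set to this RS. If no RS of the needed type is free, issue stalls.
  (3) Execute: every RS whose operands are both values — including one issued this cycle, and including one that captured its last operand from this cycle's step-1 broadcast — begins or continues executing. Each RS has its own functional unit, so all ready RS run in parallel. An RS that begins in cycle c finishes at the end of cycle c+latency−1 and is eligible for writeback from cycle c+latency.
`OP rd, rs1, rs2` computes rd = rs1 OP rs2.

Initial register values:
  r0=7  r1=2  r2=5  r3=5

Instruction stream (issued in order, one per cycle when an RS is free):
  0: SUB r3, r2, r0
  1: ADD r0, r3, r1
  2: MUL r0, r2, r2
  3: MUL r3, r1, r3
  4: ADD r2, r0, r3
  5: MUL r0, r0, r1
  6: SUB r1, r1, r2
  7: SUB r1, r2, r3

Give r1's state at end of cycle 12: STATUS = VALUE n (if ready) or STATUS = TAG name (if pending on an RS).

  c1: issue SUB r3<-Add1  regs: r0:7,r1:2,r2:5,r3:Add1
  c2: issue ADD r0<-Add2  regs: r0:Add2,r1:2,r2:5,r3:Add1
  c3: issue MUL r0<-Mul1  regs: r0:Mul1,r1:2,r2:5,r3:Add1
  c4: CDB Add1=-2; issue MUL r3<-Mul2  regs: r0:Mul1,r1:2,r2:5,r3:Mul2
  c5: issue ADD r2<-Add1  regs: r0:Mul1,r1:2,r2:Add1,r3:Mul2
  c6: stall  regs: r0:Mul1,r1:2,r2:Add1,r3:Mul2
  c7: CDB Add2=0; stall  regs: r0:Mul1,r1:2,r2:Add1,r3:Mul2
  c8: CDB Mul1=25; issue MUL r0<-Mul1  regs: r0:Mul1,r1:2,r2:Add1,r3:Mul2
  c9: CDB Mul2=-4; issue SUB r1<-Add2  regs: r0:Mul1,r1:Add2,r2:Add1,r3:-4
  c10: issue SUB r1<-Add3  regs: r0:Mul1,r1:Add3,r2:Add1,r3:-4
  c11: -  regs: r0:Mul1,r1:Add3,r2:Add1,r3:-4
  c12: CDB Add1=21  regs: r0:Mul1,r1:Add3,r2:21,r3:-4

STATUS = TAG Add3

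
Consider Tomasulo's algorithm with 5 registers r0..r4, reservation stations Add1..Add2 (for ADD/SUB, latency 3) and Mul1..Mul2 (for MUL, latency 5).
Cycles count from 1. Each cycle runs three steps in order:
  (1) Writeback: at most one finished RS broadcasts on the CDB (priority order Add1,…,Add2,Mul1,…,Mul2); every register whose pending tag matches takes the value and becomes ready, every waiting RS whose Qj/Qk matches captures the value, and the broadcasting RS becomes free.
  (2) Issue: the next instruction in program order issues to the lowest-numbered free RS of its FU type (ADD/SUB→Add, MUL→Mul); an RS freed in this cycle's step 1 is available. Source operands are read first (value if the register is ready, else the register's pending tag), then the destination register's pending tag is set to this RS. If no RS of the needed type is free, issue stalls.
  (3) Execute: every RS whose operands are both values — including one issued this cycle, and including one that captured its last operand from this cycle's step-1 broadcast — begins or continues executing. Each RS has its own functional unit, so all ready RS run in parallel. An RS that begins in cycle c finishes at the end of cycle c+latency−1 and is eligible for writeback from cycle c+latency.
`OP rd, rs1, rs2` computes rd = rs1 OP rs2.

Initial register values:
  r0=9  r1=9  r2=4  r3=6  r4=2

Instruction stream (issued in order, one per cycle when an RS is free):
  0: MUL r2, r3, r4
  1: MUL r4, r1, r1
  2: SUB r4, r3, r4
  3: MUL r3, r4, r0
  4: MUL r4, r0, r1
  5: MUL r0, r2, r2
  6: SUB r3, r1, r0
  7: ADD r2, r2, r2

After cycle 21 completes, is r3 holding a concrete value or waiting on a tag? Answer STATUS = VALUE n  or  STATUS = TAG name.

cycle 1: issue MUL r2<-Mul1 // r0:9,r1:9,r2:Mul1,r3:6,r4:2
cycle 2: issue MUL r4<-Mul2 // r0:9,r1:9,r2:Mul1,r3:6,r4:Mul2
cycle 3: issue SUB r4<-Add1 // r0:9,r1:9,r2:Mul1,r3:6,r4:Add1
cycle 4: stall // r0:9,r1:9,r2:Mul1,r3:6,r4:Add1
cycle 5: stall // r0:9,r1:9,r2:Mul1,r3:6,r4:Add1
cycle 6: CDB Mul1=12; issue MUL r3<-Mul1 // r0:9,r1:9,r2:12,r3:Mul1,r4:Add1
cycle 7: CDB Mul2=81; issue MUL r4<-Mul2 // r0:9,r1:9,r2:12,r3:Mul1,r4:Mul2
cycle 8: stall // r0:9,r1:9,r2:12,r3:Mul1,r4:Mul2
cycle 9: stall // r0:9,r1:9,r2:12,r3:Mul1,r4:Mul2
cycle 10: CDB Add1=-75; stall // r0:9,r1:9,r2:12,r3:Mul1,r4:Mul2
cycle 11: stall // r0:9,r1:9,r2:12,r3:Mul1,r4:Mul2
cycle 12: CDB Mul2=81; issue MUL r0<-Mul2 // r0:Mul2,r1:9,r2:12,r3:Mul1,r4:81
cycle 13: issue SUB r3<-Add1 // r0:Mul2,r1:9,r2:12,r3:Add1,r4:81
cycle 14: issue ADD r2<-Add2 // r0:Mul2,r1:9,r2:Add2,r3:Add1,r4:81
cycle 15: CDB Mul1=-675 // r0:Mul2,r1:9,r2:Add2,r3:Add1,r4:81
cycle 16: - // r0:Mul2,r1:9,r2:Add2,r3:Add1,r4:81
cycle 17: CDB Add2=24 // r0:Mul2,r1:9,r2:24,r3:Add1,r4:81
cycle 18: CDB Mul2=144 // r0:144,r1:9,r2:24,r3:Add1,r4:81
cycle 19: - // r0:144,r1:9,r2:24,r3:Add1,r4:81
cycle 20: - // r0:144,r1:9,r2:24,r3:Add1,r4:81
cycle 21: CDB Add1=-135 // r0:144,r1:9,r2:24,r3:-135,r4:81

STATUS = VALUE -135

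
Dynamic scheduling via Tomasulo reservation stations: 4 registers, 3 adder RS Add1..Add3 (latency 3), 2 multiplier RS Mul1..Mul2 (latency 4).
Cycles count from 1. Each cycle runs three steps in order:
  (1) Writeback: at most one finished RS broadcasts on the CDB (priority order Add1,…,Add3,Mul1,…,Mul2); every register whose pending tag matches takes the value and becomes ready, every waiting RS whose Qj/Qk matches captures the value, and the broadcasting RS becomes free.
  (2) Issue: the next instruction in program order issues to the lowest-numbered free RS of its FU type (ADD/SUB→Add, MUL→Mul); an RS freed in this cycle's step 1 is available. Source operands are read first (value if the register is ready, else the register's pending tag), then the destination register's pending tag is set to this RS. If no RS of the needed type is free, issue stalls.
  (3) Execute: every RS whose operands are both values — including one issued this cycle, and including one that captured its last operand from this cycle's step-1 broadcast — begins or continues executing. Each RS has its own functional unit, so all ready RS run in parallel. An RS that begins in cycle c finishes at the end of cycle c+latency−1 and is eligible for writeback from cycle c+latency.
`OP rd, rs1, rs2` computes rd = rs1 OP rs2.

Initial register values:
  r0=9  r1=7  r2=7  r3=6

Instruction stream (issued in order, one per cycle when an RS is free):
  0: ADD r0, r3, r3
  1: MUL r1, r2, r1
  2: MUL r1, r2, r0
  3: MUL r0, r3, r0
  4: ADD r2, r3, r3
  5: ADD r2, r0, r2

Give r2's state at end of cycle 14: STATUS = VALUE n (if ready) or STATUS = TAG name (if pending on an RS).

STATUS = VALUE 84

  c1: issue ADD r0<-Add1  regs: r0:Add1,r1:7,r2:7,r3:6
  c2: issue MUL r1<-Mul1  regs: r0:Add1,r1:Mul1,r2:7,r3:6
  c3: issue MUL r1<-Mul2  regs: r0:Add1,r1:Mul2,r2:7,r3:6
  c4: CDB Add1=12; stall  regs: r0:12,r1:Mul2,r2:7,r3:6
  c5: stall  regs: r0:12,r1:Mul2,r2:7,r3:6
  c6: CDB Mul1=49; issue MUL r0<-Mul1  regs: r0:Mul1,r1:Mul2,r2:7,r3:6
  c7: issue ADD r2<-Add1  regs: r0:Mul1,r1:Mul2,r2:Add1,r3:6
  c8: CDB Mul2=84; issue ADD r2<-Add2  regs: r0:Mul1,r1:84,r2:Add2,r3:6
  c9: -  regs: r0:Mul1,r1:84,r2:Add2,r3:6
  c10: CDB Add1=12  regs: r0:Mul1,r1:84,r2:Add2,r3:6
  c11: CDB Mul1=72  regs: r0:72,r1:84,r2:Add2,r3:6
  c12: -  regs: r0:72,r1:84,r2:Add2,r3:6
  c13: -  regs: r0:72,r1:84,r2:Add2,r3:6
  c14: CDB Add2=84  regs: r0:72,r1:84,r2:84,r3:6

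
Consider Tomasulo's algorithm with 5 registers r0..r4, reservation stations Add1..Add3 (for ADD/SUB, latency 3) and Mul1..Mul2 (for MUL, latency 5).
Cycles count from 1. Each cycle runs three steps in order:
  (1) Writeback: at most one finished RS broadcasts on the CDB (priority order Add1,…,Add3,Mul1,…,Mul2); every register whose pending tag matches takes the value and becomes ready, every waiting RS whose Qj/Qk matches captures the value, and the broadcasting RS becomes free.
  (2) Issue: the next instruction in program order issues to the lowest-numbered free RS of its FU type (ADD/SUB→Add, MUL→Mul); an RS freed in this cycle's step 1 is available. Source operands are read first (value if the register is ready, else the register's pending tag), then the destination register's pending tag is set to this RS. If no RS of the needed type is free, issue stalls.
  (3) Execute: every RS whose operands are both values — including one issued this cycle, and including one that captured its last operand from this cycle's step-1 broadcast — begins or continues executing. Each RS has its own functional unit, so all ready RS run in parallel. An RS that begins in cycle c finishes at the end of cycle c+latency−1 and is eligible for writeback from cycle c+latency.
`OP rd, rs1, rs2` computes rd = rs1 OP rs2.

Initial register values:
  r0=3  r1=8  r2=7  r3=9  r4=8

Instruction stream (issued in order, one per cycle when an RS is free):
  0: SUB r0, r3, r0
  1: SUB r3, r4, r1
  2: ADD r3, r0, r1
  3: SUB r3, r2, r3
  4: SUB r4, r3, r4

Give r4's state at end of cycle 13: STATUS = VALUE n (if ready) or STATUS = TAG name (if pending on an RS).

STATUS = VALUE -15

cycle 1: issue SUB r0<-Add1 // r0:Add1,r1:8,r2:7,r3:9,r4:8
cycle 2: issue SUB r3<-Add2 // r0:Add1,r1:8,r2:7,r3:Add2,r4:8
cycle 3: issue ADD r3<-Add3 // r0:Add1,r1:8,r2:7,r3:Add3,r4:8
cycle 4: CDB Add1=6; issue SUB r3<-Add1 // r0:6,r1:8,r2:7,r3:Add1,r4:8
cycle 5: CDB Add2=0; issue SUB r4<-Add2 // r0:6,r1:8,r2:7,r3:Add1,r4:Add2
cycle 6: - // r0:6,r1:8,r2:7,r3:Add1,r4:Add2
cycle 7: CDB Add3=14 // r0:6,r1:8,r2:7,r3:Add1,r4:Add2
cycle 8: - // r0:6,r1:8,r2:7,r3:Add1,r4:Add2
cycle 9: - // r0:6,r1:8,r2:7,r3:Add1,r4:Add2
cycle 10: CDB Add1=-7 // r0:6,r1:8,r2:7,r3:-7,r4:Add2
cycle 11: - // r0:6,r1:8,r2:7,r3:-7,r4:Add2
cycle 12: - // r0:6,r1:8,r2:7,r3:-7,r4:Add2
cycle 13: CDB Add2=-15 // r0:6,r1:8,r2:7,r3:-7,r4:-15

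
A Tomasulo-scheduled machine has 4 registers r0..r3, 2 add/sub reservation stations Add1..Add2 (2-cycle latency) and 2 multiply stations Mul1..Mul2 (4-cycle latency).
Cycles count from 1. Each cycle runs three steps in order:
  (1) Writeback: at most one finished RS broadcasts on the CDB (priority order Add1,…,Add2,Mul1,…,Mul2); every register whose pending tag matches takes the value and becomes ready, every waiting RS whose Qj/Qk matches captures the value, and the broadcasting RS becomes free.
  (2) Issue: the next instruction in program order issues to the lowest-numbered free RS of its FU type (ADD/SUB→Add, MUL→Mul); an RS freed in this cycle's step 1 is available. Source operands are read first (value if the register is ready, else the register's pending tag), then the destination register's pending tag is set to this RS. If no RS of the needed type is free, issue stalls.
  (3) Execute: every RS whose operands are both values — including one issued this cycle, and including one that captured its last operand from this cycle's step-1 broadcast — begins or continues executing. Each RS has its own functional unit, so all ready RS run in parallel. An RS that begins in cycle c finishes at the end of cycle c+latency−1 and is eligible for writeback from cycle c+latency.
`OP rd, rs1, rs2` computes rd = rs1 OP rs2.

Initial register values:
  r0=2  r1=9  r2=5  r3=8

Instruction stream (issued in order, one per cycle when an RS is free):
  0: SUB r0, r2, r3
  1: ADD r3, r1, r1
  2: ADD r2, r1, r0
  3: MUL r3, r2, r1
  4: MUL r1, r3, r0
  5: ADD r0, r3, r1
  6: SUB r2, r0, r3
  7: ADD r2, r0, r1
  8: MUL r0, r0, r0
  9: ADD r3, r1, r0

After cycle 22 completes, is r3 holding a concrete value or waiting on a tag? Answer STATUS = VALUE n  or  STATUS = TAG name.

STATUS = VALUE 11502

cycle 1: issue SUB r0<-Add1 // r0:Add1,r1:9,r2:5,r3:8
cycle 2: issue ADD r3<-Add2 // r0:Add1,r1:9,r2:5,r3:Add2
cycle 3: CDB Add1=-3; issue ADD r2<-Add1 // r0:-3,r1:9,r2:Add1,r3:Add2
cycle 4: CDB Add2=18; issue MUL r3<-Mul1 // r0:-3,r1:9,r2:Add1,r3:Mul1
cycle 5: CDB Add1=6; issue MUL r1<-Mul2 // r0:-3,r1:Mul2,r2:6,r3:Mul1
cycle 6: issue ADD r0<-Add1 // r0:Add1,r1:Mul2,r2:6,r3:Mul1
cycle 7: issue SUB r2<-Add2 // r0:Add1,r1:Mul2,r2:Add2,r3:Mul1
cycle 8: stall // r0:Add1,r1:Mul2,r2:Add2,r3:Mul1
cycle 9: CDB Mul1=54; stall // r0:Add1,r1:Mul2,r2:Add2,r3:54
cycle 10: stall // r0:Add1,r1:Mul2,r2:Add2,r3:54
cycle 11: stall // r0:Add1,r1:Mul2,r2:Add2,r3:54
cycle 12: stall // r0:Add1,r1:Mul2,r2:Add2,r3:54
cycle 13: CDB Mul2=-162; stall // r0:Add1,r1:-162,r2:Add2,r3:54
cycle 14: stall // r0:Add1,r1:-162,r2:Add2,r3:54
cycle 15: CDB Add1=-108; issue ADD r2<-Add1 // r0:-108,r1:-162,r2:Add1,r3:54
cycle 16: issue MUL r0<-Mul1 // r0:Mul1,r1:-162,r2:Add1,r3:54
cycle 17: CDB Add1=-270; issue ADD r3<-Add1 // r0:Mul1,r1:-162,r2:-270,r3:Add1
cycle 18: CDB Add2=-162 // r0:Mul1,r1:-162,r2:-270,r3:Add1
cycle 19: - // r0:Mul1,r1:-162,r2:-270,r3:Add1
cycle 20: CDB Mul1=11664 // r0:11664,r1:-162,r2:-270,r3:Add1
cycle 21: - // r0:11664,r1:-162,r2:-270,r3:Add1
cycle 22: CDB Add1=11502 // r0:11664,r1:-162,r2:-270,r3:11502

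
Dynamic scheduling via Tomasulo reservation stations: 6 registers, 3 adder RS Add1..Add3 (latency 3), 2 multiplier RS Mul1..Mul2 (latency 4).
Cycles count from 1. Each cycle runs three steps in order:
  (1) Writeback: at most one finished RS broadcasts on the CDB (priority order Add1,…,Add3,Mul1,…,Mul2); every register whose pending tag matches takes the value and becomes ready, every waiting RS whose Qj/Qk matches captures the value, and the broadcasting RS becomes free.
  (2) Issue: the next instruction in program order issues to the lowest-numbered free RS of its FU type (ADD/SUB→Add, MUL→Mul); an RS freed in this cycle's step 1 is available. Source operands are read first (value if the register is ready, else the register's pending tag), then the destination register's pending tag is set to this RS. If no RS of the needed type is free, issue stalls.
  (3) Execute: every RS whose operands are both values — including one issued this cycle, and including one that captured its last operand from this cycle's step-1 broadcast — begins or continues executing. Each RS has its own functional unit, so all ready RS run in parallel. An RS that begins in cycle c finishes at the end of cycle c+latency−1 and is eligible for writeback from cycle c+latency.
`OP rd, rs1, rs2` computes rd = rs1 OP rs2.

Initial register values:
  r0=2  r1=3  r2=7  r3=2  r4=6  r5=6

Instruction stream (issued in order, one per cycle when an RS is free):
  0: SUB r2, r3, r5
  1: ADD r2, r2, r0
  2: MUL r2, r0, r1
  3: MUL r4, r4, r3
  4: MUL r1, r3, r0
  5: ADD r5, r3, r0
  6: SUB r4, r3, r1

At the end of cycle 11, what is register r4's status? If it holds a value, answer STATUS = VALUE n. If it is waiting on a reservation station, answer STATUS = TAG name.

c1: issue SUB r2<-Add1 | r0:2,r1:3,r2:Add1,r3:2,r4:6,r5:6
c2: issue ADD r2<-Add2 | r0:2,r1:3,r2:Add2,r3:2,r4:6,r5:6
c3: issue MUL r2<-Mul1 | r0:2,r1:3,r2:Mul1,r3:2,r4:6,r5:6
c4: CDB Add1=-4; issue MUL r4<-Mul2 | r0:2,r1:3,r2:Mul1,r3:2,r4:Mul2,r5:6
c5: stall | r0:2,r1:3,r2:Mul1,r3:2,r4:Mul2,r5:6
c6: stall | r0:2,r1:3,r2:Mul1,r3:2,r4:Mul2,r5:6
c7: CDB Add2=-2; stall | r0:2,r1:3,r2:Mul1,r3:2,r4:Mul2,r5:6
c8: CDB Mul1=6; issue MUL r1<-Mul1 | r0:2,r1:Mul1,r2:6,r3:2,r4:Mul2,r5:6
c9: CDB Mul2=12; issue ADD r5<-Add1 | r0:2,r1:Mul1,r2:6,r3:2,r4:12,r5:Add1
c10: issue SUB r4<-Add2 | r0:2,r1:Mul1,r2:6,r3:2,r4:Add2,r5:Add1
c11: - | r0:2,r1:Mul1,r2:6,r3:2,r4:Add2,r5:Add1

STATUS = TAG Add2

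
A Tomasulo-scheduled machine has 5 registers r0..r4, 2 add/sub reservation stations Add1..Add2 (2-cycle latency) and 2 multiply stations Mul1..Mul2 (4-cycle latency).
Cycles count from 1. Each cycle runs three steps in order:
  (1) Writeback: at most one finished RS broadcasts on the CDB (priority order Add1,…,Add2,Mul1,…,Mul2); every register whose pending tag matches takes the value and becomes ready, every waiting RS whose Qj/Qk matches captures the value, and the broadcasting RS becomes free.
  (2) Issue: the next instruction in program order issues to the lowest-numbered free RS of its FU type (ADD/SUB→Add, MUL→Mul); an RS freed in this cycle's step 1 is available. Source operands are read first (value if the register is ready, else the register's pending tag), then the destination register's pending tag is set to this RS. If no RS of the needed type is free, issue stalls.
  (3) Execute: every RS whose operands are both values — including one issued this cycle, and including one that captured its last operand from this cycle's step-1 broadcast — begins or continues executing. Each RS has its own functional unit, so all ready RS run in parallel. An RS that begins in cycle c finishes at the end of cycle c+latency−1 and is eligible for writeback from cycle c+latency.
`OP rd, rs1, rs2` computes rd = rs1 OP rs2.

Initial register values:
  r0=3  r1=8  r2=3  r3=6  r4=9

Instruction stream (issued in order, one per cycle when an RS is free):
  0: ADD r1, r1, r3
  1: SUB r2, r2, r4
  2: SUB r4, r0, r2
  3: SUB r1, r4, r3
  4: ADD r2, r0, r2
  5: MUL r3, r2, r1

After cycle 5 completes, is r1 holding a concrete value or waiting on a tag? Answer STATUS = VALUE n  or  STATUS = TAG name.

c1: issue ADD r1<-Add1 | r0:3,r1:Add1,r2:3,r3:6,r4:9
c2: issue SUB r2<-Add2 | r0:3,r1:Add1,r2:Add2,r3:6,r4:9
c3: CDB Add1=14; issue SUB r4<-Add1 | r0:3,r1:14,r2:Add2,r3:6,r4:Add1
c4: CDB Add2=-6; issue SUB r1<-Add2 | r0:3,r1:Add2,r2:-6,r3:6,r4:Add1
c5: stall | r0:3,r1:Add2,r2:-6,r3:6,r4:Add1

STATUS = TAG Add2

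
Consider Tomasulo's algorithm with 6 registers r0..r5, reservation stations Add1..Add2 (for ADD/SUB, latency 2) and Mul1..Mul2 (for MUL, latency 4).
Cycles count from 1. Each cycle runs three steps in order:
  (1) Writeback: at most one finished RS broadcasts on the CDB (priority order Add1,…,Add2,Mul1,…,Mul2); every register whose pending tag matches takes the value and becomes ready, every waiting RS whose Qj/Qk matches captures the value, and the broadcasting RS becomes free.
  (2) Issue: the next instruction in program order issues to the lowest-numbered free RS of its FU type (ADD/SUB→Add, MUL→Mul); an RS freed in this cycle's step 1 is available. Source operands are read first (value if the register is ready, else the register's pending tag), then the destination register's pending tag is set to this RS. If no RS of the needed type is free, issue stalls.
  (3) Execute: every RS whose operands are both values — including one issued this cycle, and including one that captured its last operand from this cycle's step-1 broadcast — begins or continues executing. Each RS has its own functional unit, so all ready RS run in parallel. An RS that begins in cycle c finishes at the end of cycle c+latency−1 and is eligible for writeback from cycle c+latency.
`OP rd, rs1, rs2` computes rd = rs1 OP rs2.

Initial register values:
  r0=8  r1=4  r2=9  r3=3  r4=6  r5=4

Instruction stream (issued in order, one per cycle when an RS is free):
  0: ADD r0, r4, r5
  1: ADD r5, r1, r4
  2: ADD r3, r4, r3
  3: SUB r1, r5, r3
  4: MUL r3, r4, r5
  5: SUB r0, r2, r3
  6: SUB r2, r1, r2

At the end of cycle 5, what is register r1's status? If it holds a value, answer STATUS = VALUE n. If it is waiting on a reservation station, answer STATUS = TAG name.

c1: issue ADD r0<-Add1 | r0:Add1,r1:4,r2:9,r3:3,r4:6,r5:4
c2: issue ADD r5<-Add2 | r0:Add1,r1:4,r2:9,r3:3,r4:6,r5:Add2
c3: CDB Add1=10; issue ADD r3<-Add1 | r0:10,r1:4,r2:9,r3:Add1,r4:6,r5:Add2
c4: CDB Add2=10; issue SUB r1<-Add2 | r0:10,r1:Add2,r2:9,r3:Add1,r4:6,r5:10
c5: CDB Add1=9; issue MUL r3<-Mul1 | r0:10,r1:Add2,r2:9,r3:Mul1,r4:6,r5:10

STATUS = TAG Add2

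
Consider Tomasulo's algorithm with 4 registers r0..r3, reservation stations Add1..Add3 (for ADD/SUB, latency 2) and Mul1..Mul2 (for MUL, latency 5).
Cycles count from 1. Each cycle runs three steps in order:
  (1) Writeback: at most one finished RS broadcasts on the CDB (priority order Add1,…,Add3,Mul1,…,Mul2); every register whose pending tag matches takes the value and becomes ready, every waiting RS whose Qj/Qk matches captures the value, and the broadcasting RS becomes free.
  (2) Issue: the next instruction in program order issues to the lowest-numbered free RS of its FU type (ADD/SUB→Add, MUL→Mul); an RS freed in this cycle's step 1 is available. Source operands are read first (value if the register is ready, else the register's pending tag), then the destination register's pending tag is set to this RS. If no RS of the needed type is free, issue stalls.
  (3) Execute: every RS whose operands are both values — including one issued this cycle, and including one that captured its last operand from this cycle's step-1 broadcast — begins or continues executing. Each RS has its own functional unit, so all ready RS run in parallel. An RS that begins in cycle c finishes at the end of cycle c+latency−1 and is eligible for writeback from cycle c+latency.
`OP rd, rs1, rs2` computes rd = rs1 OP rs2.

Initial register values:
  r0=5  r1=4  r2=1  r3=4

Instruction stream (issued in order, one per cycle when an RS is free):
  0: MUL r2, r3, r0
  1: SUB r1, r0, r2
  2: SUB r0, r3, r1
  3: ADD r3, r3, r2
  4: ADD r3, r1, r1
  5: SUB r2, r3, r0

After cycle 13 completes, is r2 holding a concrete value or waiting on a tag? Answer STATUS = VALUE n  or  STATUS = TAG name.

STATUS = VALUE -49

c1: issue MUL r2<-Mul1 | r0:5,r1:4,r2:Mul1,r3:4
c2: issue SUB r1<-Add1 | r0:5,r1:Add1,r2:Mul1,r3:4
c3: issue SUB r0<-Add2 | r0:Add2,r1:Add1,r2:Mul1,r3:4
c4: issue ADD r3<-Add3 | r0:Add2,r1:Add1,r2:Mul1,r3:Add3
c5: stall | r0:Add2,r1:Add1,r2:Mul1,r3:Add3
c6: CDB Mul1=20; stall | r0:Add2,r1:Add1,r2:20,r3:Add3
c7: stall | r0:Add2,r1:Add1,r2:20,r3:Add3
c8: CDB Add1=-15; issue ADD r3<-Add1 | r0:Add2,r1:-15,r2:20,r3:Add1
c9: CDB Add3=24; issue SUB r2<-Add3 | r0:Add2,r1:-15,r2:Add3,r3:Add1
c10: CDB Add1=-30 | r0:Add2,r1:-15,r2:Add3,r3:-30
c11: CDB Add2=19 | r0:19,r1:-15,r2:Add3,r3:-30
c12: - | r0:19,r1:-15,r2:Add3,r3:-30
c13: CDB Add3=-49 | r0:19,r1:-15,r2:-49,r3:-30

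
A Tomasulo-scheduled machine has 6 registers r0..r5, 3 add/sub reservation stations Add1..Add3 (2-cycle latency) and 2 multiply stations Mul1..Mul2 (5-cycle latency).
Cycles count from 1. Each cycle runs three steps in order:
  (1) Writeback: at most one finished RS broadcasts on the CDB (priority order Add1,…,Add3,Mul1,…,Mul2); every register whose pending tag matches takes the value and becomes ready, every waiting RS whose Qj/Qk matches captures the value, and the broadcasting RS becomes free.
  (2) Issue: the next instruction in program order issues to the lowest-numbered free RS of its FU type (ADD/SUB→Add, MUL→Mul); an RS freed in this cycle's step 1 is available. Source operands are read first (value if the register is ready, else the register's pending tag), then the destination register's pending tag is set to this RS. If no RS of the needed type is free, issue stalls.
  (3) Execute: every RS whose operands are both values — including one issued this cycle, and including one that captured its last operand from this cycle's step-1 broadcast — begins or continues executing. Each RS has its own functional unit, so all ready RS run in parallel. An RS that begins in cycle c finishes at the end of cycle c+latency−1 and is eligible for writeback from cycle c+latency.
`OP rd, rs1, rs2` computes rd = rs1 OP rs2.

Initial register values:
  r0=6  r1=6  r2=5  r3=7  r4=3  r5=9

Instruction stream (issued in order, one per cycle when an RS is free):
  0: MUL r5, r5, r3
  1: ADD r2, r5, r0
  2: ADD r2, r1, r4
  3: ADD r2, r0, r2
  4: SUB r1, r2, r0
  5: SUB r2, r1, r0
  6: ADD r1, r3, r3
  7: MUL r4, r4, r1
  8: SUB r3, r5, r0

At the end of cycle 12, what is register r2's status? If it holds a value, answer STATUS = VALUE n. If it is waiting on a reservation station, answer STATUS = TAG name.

cycle 1: issue MUL r5<-Mul1 // r0:6,r1:6,r2:5,r3:7,r4:3,r5:Mul1
cycle 2: issue ADD r2<-Add1 // r0:6,r1:6,r2:Add1,r3:7,r4:3,r5:Mul1
cycle 3: issue ADD r2<-Add2 // r0:6,r1:6,r2:Add2,r3:7,r4:3,r5:Mul1
cycle 4: issue ADD r2<-Add3 // r0:6,r1:6,r2:Add3,r3:7,r4:3,r5:Mul1
cycle 5: CDB Add2=9; issue SUB r1<-Add2 // r0:6,r1:Add2,r2:Add3,r3:7,r4:3,r5:Mul1
cycle 6: CDB Mul1=63; stall // r0:6,r1:Add2,r2:Add3,r3:7,r4:3,r5:63
cycle 7: CDB Add3=15; issue SUB r2<-Add3 // r0:6,r1:Add2,r2:Add3,r3:7,r4:3,r5:63
cycle 8: CDB Add1=69; issue ADD r1<-Add1 // r0:6,r1:Add1,r2:Add3,r3:7,r4:3,r5:63
cycle 9: CDB Add2=9; issue MUL r4<-Mul1 // r0:6,r1:Add1,r2:Add3,r3:7,r4:Mul1,r5:63
cycle 10: CDB Add1=14; issue SUB r3<-Add1 // r0:6,r1:14,r2:Add3,r3:Add1,r4:Mul1,r5:63
cycle 11: CDB Add3=3 // r0:6,r1:14,r2:3,r3:Add1,r4:Mul1,r5:63
cycle 12: CDB Add1=57 // r0:6,r1:14,r2:3,r3:57,r4:Mul1,r5:63

STATUS = VALUE 3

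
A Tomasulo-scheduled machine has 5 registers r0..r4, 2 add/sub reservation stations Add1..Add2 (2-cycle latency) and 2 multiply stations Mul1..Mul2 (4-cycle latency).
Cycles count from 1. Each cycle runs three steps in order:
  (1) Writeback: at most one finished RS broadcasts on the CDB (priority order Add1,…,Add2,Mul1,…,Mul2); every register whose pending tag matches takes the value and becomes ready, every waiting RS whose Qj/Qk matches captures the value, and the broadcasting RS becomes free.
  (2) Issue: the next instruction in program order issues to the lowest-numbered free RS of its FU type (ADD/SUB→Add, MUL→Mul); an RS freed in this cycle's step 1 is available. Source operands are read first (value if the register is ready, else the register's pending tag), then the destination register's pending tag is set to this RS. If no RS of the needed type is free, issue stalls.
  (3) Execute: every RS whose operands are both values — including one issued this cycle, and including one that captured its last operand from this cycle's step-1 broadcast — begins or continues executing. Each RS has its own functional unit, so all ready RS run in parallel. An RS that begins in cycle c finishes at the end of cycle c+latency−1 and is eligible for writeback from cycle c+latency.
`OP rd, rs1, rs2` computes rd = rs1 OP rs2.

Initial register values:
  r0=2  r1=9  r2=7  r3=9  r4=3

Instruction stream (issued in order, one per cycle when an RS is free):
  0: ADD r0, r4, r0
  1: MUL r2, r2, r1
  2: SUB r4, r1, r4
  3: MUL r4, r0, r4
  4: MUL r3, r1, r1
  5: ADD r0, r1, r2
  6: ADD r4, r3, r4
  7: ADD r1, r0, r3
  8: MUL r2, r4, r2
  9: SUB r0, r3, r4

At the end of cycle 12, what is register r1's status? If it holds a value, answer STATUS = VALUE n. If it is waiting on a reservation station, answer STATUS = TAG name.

STATUS = VALUE 153

cycle 1: issue ADD r0<-Add1 // r0:Add1,r1:9,r2:7,r3:9,r4:3
cycle 2: issue MUL r2<-Mul1 // r0:Add1,r1:9,r2:Mul1,r3:9,r4:3
cycle 3: CDB Add1=5; issue SUB r4<-Add1 // r0:5,r1:9,r2:Mul1,r3:9,r4:Add1
cycle 4: issue MUL r4<-Mul2 // r0:5,r1:9,r2:Mul1,r3:9,r4:Mul2
cycle 5: CDB Add1=6; stall // r0:5,r1:9,r2:Mul1,r3:9,r4:Mul2
cycle 6: CDB Mul1=63; issue MUL r3<-Mul1 // r0:5,r1:9,r2:63,r3:Mul1,r4:Mul2
cycle 7: issue ADD r0<-Add1 // r0:Add1,r1:9,r2:63,r3:Mul1,r4:Mul2
cycle 8: issue ADD r4<-Add2 // r0:Add1,r1:9,r2:63,r3:Mul1,r4:Add2
cycle 9: CDB Add1=72; issue ADD r1<-Add1 // r0:72,r1:Add1,r2:63,r3:Mul1,r4:Add2
cycle 10: CDB Mul1=81; issue MUL r2<-Mul1 // r0:72,r1:Add1,r2:Mul1,r3:81,r4:Add2
cycle 11: CDB Mul2=30; stall // r0:72,r1:Add1,r2:Mul1,r3:81,r4:Add2
cycle 12: CDB Add1=153; issue SUB r0<-Add1 // r0:Add1,r1:153,r2:Mul1,r3:81,r4:Add2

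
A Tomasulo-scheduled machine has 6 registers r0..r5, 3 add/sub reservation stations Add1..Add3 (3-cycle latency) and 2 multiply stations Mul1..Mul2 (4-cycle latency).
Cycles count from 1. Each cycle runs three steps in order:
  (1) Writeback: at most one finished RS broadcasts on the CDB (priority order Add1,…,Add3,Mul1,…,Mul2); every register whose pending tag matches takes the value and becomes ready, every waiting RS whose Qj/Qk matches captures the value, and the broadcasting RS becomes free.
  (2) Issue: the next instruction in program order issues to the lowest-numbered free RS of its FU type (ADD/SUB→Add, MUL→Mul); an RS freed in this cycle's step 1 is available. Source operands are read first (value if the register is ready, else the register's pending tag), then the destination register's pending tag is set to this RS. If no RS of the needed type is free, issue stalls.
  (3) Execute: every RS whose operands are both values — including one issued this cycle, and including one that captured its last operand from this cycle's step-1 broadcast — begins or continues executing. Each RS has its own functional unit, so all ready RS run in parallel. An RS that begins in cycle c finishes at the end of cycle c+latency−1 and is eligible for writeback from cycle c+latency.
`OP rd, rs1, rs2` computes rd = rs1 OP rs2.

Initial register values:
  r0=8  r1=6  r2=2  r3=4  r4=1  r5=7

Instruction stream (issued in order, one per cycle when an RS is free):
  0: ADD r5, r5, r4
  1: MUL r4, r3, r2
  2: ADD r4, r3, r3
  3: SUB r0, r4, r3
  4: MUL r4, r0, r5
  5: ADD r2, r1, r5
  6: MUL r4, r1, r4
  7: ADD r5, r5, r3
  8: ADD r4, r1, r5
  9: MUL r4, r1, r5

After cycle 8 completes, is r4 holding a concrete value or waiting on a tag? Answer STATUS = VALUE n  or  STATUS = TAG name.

cycle 1: issue ADD r5<-Add1 // r0:8,r1:6,r2:2,r3:4,r4:1,r5:Add1
cycle 2: issue MUL r4<-Mul1 // r0:8,r1:6,r2:2,r3:4,r4:Mul1,r5:Add1
cycle 3: issue ADD r4<-Add2 // r0:8,r1:6,r2:2,r3:4,r4:Add2,r5:Add1
cycle 4: CDB Add1=8; issue SUB r0<-Add1 // r0:Add1,r1:6,r2:2,r3:4,r4:Add2,r5:8
cycle 5: issue MUL r4<-Mul2 // r0:Add1,r1:6,r2:2,r3:4,r4:Mul2,r5:8
cycle 6: CDB Add2=8; issue ADD r2<-Add2 // r0:Add1,r1:6,r2:Add2,r3:4,r4:Mul2,r5:8
cycle 7: CDB Mul1=8; issue MUL r4<-Mul1 // r0:Add1,r1:6,r2:Add2,r3:4,r4:Mul1,r5:8
cycle 8: issue ADD r5<-Add3 // r0:Add1,r1:6,r2:Add2,r3:4,r4:Mul1,r5:Add3

STATUS = TAG Mul1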